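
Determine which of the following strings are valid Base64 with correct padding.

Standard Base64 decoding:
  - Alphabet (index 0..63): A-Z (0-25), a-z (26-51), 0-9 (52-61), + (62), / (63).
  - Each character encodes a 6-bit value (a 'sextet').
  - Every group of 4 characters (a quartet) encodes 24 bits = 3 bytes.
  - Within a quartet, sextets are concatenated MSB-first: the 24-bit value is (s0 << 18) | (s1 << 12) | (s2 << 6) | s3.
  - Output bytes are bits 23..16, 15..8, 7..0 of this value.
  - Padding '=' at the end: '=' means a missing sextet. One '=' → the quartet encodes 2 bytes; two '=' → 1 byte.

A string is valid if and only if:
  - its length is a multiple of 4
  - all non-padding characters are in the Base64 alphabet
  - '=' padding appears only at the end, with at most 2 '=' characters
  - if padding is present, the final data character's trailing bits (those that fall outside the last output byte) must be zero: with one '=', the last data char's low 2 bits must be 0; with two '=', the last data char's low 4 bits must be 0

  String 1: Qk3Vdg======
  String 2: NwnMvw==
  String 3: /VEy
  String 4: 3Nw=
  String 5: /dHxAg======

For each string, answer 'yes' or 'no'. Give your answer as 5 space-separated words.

String 1: 'Qk3Vdg======' → invalid (6 pad chars (max 2))
String 2: 'NwnMvw==' → valid
String 3: '/VEy' → valid
String 4: '3Nw=' → valid
String 5: '/dHxAg======' → invalid (6 pad chars (max 2))

Answer: no yes yes yes no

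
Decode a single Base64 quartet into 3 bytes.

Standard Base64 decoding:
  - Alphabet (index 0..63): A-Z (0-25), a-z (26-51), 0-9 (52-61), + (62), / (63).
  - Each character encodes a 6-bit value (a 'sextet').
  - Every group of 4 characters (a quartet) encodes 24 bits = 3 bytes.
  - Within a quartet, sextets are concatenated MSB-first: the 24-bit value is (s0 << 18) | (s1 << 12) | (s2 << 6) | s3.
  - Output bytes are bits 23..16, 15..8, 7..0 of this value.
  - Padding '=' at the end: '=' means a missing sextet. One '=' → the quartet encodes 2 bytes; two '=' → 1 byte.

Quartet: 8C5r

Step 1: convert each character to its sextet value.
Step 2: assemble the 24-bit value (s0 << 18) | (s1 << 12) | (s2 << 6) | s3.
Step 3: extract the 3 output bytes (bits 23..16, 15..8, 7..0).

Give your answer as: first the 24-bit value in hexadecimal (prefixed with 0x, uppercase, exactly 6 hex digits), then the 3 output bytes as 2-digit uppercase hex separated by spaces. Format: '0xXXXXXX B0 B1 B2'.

Sextets: 8=60, C=2, 5=57, r=43
24-bit: (60<<18) | (2<<12) | (57<<6) | 43
      = 0xF00000 | 0x002000 | 0x000E40 | 0x00002B
      = 0xF02E6B
Bytes: (v>>16)&0xFF=F0, (v>>8)&0xFF=2E, v&0xFF=6B

Answer: 0xF02E6B F0 2E 6B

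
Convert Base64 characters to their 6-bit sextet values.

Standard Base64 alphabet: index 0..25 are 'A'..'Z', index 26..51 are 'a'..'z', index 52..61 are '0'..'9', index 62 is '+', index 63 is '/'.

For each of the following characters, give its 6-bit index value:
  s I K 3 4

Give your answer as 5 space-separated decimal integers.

's': a..z range, 26 + ord('s') − ord('a') = 44
'I': A..Z range, ord('I') − ord('A') = 8
'K': A..Z range, ord('K') − ord('A') = 10
'3': 0..9 range, 52 + ord('3') − ord('0') = 55
'4': 0..9 range, 52 + ord('4') − ord('0') = 56

Answer: 44 8 10 55 56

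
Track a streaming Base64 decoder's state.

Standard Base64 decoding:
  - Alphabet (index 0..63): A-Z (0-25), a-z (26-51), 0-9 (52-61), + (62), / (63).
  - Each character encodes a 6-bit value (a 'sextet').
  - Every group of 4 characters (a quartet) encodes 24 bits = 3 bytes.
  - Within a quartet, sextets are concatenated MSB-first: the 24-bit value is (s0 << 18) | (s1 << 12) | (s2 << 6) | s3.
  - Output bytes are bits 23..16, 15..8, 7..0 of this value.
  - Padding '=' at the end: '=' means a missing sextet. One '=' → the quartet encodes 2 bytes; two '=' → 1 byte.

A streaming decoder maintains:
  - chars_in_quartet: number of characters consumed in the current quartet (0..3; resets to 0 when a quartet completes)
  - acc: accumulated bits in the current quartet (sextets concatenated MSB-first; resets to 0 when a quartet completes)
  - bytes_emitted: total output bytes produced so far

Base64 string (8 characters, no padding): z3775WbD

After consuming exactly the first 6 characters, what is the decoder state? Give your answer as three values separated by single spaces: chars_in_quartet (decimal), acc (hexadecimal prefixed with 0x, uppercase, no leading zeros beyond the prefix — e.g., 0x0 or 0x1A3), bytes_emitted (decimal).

Answer: 2 0xE56 3

Derivation:
After char 0 ('z'=51): chars_in_quartet=1 acc=0x33 bytes_emitted=0
After char 1 ('3'=55): chars_in_quartet=2 acc=0xCF7 bytes_emitted=0
After char 2 ('7'=59): chars_in_quartet=3 acc=0x33DFB bytes_emitted=0
After char 3 ('7'=59): chars_in_quartet=4 acc=0xCF7EFB -> emit CF 7E FB, reset; bytes_emitted=3
After char 4 ('5'=57): chars_in_quartet=1 acc=0x39 bytes_emitted=3
After char 5 ('W'=22): chars_in_quartet=2 acc=0xE56 bytes_emitted=3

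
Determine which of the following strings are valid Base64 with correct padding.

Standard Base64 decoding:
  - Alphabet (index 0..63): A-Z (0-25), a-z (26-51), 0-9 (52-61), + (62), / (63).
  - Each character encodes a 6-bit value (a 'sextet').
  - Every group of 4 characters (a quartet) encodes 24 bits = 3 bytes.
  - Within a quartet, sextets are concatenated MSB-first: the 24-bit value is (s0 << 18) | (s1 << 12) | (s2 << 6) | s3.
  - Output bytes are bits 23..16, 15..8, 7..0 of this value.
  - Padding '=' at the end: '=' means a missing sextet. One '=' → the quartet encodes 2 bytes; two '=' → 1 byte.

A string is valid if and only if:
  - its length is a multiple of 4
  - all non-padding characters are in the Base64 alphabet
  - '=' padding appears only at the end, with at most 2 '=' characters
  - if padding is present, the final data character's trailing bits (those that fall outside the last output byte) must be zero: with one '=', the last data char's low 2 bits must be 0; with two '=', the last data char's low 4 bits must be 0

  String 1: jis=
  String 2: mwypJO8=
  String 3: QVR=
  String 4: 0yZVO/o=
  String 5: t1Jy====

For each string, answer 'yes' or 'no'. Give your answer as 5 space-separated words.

Answer: yes yes no yes no

Derivation:
String 1: 'jis=' → valid
String 2: 'mwypJO8=' → valid
String 3: 'QVR=' → invalid (bad trailing bits)
String 4: '0yZVO/o=' → valid
String 5: 't1Jy====' → invalid (4 pad chars (max 2))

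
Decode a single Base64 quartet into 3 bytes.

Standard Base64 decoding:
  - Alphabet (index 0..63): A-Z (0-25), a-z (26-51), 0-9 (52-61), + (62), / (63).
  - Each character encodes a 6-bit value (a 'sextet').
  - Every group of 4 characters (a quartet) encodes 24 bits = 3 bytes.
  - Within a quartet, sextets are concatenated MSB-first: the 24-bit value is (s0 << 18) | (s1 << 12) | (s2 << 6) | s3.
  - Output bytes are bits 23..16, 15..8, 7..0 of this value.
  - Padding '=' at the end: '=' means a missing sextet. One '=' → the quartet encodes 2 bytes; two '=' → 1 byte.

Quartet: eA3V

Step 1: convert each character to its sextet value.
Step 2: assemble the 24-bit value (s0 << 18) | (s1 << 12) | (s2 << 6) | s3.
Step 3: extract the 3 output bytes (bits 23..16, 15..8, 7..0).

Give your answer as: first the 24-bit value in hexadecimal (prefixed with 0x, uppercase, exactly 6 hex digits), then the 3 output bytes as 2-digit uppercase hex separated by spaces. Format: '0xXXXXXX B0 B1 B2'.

Answer: 0x780DD5 78 0D D5

Derivation:
Sextets: e=30, A=0, 3=55, V=21
24-bit: (30<<18) | (0<<12) | (55<<6) | 21
      = 0x780000 | 0x000000 | 0x000DC0 | 0x000015
      = 0x780DD5
Bytes: (v>>16)&0xFF=78, (v>>8)&0xFF=0D, v&0xFF=D5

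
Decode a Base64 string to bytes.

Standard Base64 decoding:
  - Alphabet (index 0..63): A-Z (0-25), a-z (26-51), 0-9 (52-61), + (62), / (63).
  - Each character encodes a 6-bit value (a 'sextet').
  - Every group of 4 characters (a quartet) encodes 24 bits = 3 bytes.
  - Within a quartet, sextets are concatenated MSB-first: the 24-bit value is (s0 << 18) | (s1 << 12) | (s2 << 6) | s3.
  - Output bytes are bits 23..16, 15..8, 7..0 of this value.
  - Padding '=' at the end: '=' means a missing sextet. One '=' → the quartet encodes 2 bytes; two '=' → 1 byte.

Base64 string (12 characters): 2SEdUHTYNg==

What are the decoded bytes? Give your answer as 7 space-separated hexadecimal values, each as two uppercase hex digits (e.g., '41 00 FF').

Answer: D9 21 1D 50 74 D8 36

Derivation:
After char 0 ('2'=54): chars_in_quartet=1 acc=0x36 bytes_emitted=0
After char 1 ('S'=18): chars_in_quartet=2 acc=0xD92 bytes_emitted=0
After char 2 ('E'=4): chars_in_quartet=3 acc=0x36484 bytes_emitted=0
After char 3 ('d'=29): chars_in_quartet=4 acc=0xD9211D -> emit D9 21 1D, reset; bytes_emitted=3
After char 4 ('U'=20): chars_in_quartet=1 acc=0x14 bytes_emitted=3
After char 5 ('H'=7): chars_in_quartet=2 acc=0x507 bytes_emitted=3
After char 6 ('T'=19): chars_in_quartet=3 acc=0x141D3 bytes_emitted=3
After char 7 ('Y'=24): chars_in_quartet=4 acc=0x5074D8 -> emit 50 74 D8, reset; bytes_emitted=6
After char 8 ('N'=13): chars_in_quartet=1 acc=0xD bytes_emitted=6
After char 9 ('g'=32): chars_in_quartet=2 acc=0x360 bytes_emitted=6
Padding '==': partial quartet acc=0x360 -> emit 36; bytes_emitted=7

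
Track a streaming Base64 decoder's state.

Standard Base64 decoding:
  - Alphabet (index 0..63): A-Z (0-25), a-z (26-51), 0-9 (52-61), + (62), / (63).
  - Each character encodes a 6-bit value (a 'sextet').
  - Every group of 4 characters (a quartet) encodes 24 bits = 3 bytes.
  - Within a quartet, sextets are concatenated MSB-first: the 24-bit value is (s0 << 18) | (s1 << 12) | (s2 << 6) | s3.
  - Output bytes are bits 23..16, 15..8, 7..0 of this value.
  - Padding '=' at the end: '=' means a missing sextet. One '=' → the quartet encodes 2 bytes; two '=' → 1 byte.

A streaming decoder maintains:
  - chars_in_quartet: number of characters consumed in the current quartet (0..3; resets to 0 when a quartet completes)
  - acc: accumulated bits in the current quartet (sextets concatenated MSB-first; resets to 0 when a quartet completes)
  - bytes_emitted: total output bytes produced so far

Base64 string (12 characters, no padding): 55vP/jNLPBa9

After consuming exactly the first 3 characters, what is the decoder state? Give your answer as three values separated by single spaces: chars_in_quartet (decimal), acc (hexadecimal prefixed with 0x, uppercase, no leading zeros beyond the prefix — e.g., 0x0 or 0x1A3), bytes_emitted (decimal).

After char 0 ('5'=57): chars_in_quartet=1 acc=0x39 bytes_emitted=0
After char 1 ('5'=57): chars_in_quartet=2 acc=0xE79 bytes_emitted=0
After char 2 ('v'=47): chars_in_quartet=3 acc=0x39E6F bytes_emitted=0

Answer: 3 0x39E6F 0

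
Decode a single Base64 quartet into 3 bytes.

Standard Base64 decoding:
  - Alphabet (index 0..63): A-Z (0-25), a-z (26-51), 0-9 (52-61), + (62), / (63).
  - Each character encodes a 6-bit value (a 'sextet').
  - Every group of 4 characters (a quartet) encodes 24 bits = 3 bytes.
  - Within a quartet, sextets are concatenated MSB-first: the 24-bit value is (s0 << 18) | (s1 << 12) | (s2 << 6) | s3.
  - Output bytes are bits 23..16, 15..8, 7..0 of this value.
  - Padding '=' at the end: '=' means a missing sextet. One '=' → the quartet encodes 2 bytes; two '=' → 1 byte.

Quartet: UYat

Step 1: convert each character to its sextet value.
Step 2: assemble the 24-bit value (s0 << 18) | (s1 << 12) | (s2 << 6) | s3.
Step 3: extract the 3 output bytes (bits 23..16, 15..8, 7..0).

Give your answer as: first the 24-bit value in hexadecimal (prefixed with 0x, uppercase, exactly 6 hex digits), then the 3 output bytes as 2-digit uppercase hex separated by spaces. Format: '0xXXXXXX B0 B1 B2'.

Answer: 0x5186AD 51 86 AD

Derivation:
Sextets: U=20, Y=24, a=26, t=45
24-bit: (20<<18) | (24<<12) | (26<<6) | 45
      = 0x500000 | 0x018000 | 0x000680 | 0x00002D
      = 0x5186AD
Bytes: (v>>16)&0xFF=51, (v>>8)&0xFF=86, v&0xFF=AD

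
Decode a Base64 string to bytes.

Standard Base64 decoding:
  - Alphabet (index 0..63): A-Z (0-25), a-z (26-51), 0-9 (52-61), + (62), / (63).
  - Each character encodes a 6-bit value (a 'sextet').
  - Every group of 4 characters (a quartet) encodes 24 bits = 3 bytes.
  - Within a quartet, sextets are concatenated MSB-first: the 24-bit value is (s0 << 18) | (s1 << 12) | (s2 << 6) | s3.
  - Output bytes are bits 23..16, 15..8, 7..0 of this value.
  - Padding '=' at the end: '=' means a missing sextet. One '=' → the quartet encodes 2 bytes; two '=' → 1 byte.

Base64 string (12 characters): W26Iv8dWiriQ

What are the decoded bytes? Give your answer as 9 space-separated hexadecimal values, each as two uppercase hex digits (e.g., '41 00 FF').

Answer: 5B 6E 88 BF C7 56 8A B8 90

Derivation:
After char 0 ('W'=22): chars_in_quartet=1 acc=0x16 bytes_emitted=0
After char 1 ('2'=54): chars_in_quartet=2 acc=0x5B6 bytes_emitted=0
After char 2 ('6'=58): chars_in_quartet=3 acc=0x16DBA bytes_emitted=0
After char 3 ('I'=8): chars_in_quartet=4 acc=0x5B6E88 -> emit 5B 6E 88, reset; bytes_emitted=3
After char 4 ('v'=47): chars_in_quartet=1 acc=0x2F bytes_emitted=3
After char 5 ('8'=60): chars_in_quartet=2 acc=0xBFC bytes_emitted=3
After char 6 ('d'=29): chars_in_quartet=3 acc=0x2FF1D bytes_emitted=3
After char 7 ('W'=22): chars_in_quartet=4 acc=0xBFC756 -> emit BF C7 56, reset; bytes_emitted=6
After char 8 ('i'=34): chars_in_quartet=1 acc=0x22 bytes_emitted=6
After char 9 ('r'=43): chars_in_quartet=2 acc=0x8AB bytes_emitted=6
After char 10 ('i'=34): chars_in_quartet=3 acc=0x22AE2 bytes_emitted=6
After char 11 ('Q'=16): chars_in_quartet=4 acc=0x8AB890 -> emit 8A B8 90, reset; bytes_emitted=9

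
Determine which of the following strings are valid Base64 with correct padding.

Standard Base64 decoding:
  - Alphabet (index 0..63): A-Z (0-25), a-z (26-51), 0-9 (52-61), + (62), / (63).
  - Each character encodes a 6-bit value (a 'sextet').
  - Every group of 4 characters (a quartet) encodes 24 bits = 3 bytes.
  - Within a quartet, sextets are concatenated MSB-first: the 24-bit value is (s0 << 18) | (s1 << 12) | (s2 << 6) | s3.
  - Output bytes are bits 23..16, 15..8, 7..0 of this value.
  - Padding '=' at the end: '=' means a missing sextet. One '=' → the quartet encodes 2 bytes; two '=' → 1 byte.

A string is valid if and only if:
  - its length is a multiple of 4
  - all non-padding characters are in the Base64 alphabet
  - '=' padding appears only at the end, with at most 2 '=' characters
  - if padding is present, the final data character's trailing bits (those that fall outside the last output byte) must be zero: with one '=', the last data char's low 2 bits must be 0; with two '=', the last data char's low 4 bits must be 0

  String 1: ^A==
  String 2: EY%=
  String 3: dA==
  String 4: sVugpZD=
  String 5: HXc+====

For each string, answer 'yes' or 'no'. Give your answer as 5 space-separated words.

String 1: '^A==' → invalid (bad char(s): ['^'])
String 2: 'EY%=' → invalid (bad char(s): ['%'])
String 3: 'dA==' → valid
String 4: 'sVugpZD=' → invalid (bad trailing bits)
String 5: 'HXc+====' → invalid (4 pad chars (max 2))

Answer: no no yes no no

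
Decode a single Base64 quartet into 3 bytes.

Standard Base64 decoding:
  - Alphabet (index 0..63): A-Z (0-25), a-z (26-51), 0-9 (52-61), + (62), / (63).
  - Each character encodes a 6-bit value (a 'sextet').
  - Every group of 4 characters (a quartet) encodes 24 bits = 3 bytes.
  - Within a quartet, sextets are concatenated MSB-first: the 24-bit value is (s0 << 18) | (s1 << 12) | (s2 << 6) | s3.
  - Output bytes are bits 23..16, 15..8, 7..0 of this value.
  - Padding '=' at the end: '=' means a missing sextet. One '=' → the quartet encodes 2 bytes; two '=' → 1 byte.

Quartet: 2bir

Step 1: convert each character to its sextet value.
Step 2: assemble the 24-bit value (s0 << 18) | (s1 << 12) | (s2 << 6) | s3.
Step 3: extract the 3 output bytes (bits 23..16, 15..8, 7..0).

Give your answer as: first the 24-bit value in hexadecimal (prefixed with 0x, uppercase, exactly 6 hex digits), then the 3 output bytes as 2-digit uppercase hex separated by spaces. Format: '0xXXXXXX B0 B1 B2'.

Sextets: 2=54, b=27, i=34, r=43
24-bit: (54<<18) | (27<<12) | (34<<6) | 43
      = 0xD80000 | 0x01B000 | 0x000880 | 0x00002B
      = 0xD9B8AB
Bytes: (v>>16)&0xFF=D9, (v>>8)&0xFF=B8, v&0xFF=AB

Answer: 0xD9B8AB D9 B8 AB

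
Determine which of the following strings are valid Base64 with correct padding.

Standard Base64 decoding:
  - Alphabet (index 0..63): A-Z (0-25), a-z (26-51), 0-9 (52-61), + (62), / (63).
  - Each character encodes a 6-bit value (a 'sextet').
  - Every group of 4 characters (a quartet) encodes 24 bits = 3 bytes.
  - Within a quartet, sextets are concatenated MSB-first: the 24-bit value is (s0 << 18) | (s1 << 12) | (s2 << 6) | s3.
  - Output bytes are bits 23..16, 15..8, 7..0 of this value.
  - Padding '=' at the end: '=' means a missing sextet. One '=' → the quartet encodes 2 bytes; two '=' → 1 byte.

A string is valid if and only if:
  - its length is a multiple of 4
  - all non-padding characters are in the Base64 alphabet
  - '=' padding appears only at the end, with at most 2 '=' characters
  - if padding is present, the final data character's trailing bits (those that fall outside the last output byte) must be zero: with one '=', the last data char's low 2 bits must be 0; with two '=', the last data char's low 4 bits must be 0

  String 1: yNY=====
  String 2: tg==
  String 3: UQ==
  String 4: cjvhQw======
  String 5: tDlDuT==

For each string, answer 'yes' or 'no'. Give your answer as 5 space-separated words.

String 1: 'yNY=====' → invalid (5 pad chars (max 2))
String 2: 'tg==' → valid
String 3: 'UQ==' → valid
String 4: 'cjvhQw======' → invalid (6 pad chars (max 2))
String 5: 'tDlDuT==' → invalid (bad trailing bits)

Answer: no yes yes no no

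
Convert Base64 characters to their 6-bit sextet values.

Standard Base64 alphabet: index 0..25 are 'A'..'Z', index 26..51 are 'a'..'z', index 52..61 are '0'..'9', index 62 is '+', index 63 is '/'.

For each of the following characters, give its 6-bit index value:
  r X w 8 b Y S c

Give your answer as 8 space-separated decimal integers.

Answer: 43 23 48 60 27 24 18 28

Derivation:
'r': a..z range, 26 + ord('r') − ord('a') = 43
'X': A..Z range, ord('X') − ord('A') = 23
'w': a..z range, 26 + ord('w') − ord('a') = 48
'8': 0..9 range, 52 + ord('8') − ord('0') = 60
'b': a..z range, 26 + ord('b') − ord('a') = 27
'Y': A..Z range, ord('Y') − ord('A') = 24
'S': A..Z range, ord('S') − ord('A') = 18
'c': a..z range, 26 + ord('c') − ord('a') = 28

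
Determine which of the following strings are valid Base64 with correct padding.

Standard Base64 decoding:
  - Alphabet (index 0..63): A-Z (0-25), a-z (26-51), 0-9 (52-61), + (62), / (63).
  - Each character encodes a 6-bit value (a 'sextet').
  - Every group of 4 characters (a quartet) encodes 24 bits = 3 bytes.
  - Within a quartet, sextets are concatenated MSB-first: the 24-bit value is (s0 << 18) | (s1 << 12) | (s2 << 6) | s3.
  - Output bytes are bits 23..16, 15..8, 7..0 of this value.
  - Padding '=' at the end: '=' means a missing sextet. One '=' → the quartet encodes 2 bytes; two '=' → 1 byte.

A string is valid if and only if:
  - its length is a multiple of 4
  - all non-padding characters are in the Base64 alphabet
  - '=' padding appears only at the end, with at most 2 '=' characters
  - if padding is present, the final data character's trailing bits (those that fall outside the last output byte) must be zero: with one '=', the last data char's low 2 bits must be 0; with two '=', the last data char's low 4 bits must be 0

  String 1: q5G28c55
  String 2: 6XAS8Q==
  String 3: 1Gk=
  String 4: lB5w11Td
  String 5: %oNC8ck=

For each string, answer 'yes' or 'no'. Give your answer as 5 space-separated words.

String 1: 'q5G28c55' → valid
String 2: '6XAS8Q==' → valid
String 3: '1Gk=' → valid
String 4: 'lB5w11Td' → valid
String 5: '%oNC8ck=' → invalid (bad char(s): ['%'])

Answer: yes yes yes yes no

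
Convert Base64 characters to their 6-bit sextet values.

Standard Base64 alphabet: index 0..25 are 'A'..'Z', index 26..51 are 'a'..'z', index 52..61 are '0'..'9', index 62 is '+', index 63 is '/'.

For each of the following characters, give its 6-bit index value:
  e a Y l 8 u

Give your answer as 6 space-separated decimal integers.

Answer: 30 26 24 37 60 46

Derivation:
'e': a..z range, 26 + ord('e') − ord('a') = 30
'a': a..z range, 26 + ord('a') − ord('a') = 26
'Y': A..Z range, ord('Y') − ord('A') = 24
'l': a..z range, 26 + ord('l') − ord('a') = 37
'8': 0..9 range, 52 + ord('8') − ord('0') = 60
'u': a..z range, 26 + ord('u') − ord('a') = 46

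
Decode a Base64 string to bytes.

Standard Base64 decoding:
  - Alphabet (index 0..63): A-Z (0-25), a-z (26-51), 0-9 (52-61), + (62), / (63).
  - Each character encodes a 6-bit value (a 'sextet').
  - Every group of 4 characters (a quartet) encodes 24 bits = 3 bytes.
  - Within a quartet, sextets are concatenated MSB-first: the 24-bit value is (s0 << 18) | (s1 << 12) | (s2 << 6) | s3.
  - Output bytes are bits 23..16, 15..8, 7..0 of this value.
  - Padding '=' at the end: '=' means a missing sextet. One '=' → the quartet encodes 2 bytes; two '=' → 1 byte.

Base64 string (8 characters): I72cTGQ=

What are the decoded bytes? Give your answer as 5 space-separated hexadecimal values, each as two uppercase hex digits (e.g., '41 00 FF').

Answer: 23 BD 9C 4C 64

Derivation:
After char 0 ('I'=8): chars_in_quartet=1 acc=0x8 bytes_emitted=0
After char 1 ('7'=59): chars_in_quartet=2 acc=0x23B bytes_emitted=0
After char 2 ('2'=54): chars_in_quartet=3 acc=0x8EF6 bytes_emitted=0
After char 3 ('c'=28): chars_in_quartet=4 acc=0x23BD9C -> emit 23 BD 9C, reset; bytes_emitted=3
After char 4 ('T'=19): chars_in_quartet=1 acc=0x13 bytes_emitted=3
After char 5 ('G'=6): chars_in_quartet=2 acc=0x4C6 bytes_emitted=3
After char 6 ('Q'=16): chars_in_quartet=3 acc=0x13190 bytes_emitted=3
Padding '=': partial quartet acc=0x13190 -> emit 4C 64; bytes_emitted=5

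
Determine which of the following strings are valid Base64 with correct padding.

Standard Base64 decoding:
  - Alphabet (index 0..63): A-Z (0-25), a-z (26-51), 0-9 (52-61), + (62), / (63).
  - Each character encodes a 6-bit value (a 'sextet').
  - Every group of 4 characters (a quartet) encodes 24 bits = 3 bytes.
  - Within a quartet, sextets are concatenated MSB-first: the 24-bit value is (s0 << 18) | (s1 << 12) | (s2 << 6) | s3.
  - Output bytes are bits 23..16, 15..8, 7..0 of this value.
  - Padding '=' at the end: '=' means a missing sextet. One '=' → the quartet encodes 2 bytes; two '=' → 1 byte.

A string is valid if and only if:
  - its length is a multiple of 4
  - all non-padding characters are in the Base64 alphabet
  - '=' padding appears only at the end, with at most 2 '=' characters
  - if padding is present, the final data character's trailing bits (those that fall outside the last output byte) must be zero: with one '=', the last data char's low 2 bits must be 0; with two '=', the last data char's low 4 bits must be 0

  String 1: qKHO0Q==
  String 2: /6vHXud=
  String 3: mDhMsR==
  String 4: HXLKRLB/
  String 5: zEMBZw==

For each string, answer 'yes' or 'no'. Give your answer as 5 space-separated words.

String 1: 'qKHO0Q==' → valid
String 2: '/6vHXud=' → invalid (bad trailing bits)
String 3: 'mDhMsR==' → invalid (bad trailing bits)
String 4: 'HXLKRLB/' → valid
String 5: 'zEMBZw==' → valid

Answer: yes no no yes yes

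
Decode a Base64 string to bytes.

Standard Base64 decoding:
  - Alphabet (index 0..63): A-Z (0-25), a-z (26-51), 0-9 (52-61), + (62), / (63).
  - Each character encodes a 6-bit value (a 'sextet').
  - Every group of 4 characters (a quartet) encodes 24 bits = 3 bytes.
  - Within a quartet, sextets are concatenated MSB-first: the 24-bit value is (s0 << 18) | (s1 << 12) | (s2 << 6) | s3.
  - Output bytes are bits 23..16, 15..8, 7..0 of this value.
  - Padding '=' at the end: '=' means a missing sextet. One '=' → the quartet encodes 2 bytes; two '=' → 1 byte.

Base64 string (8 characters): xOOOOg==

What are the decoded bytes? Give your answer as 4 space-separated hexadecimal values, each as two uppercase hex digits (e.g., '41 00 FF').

Answer: C4 E3 8E 3A

Derivation:
After char 0 ('x'=49): chars_in_quartet=1 acc=0x31 bytes_emitted=0
After char 1 ('O'=14): chars_in_quartet=2 acc=0xC4E bytes_emitted=0
After char 2 ('O'=14): chars_in_quartet=3 acc=0x3138E bytes_emitted=0
After char 3 ('O'=14): chars_in_quartet=4 acc=0xC4E38E -> emit C4 E3 8E, reset; bytes_emitted=3
After char 4 ('O'=14): chars_in_quartet=1 acc=0xE bytes_emitted=3
After char 5 ('g'=32): chars_in_quartet=2 acc=0x3A0 bytes_emitted=3
Padding '==': partial quartet acc=0x3A0 -> emit 3A; bytes_emitted=4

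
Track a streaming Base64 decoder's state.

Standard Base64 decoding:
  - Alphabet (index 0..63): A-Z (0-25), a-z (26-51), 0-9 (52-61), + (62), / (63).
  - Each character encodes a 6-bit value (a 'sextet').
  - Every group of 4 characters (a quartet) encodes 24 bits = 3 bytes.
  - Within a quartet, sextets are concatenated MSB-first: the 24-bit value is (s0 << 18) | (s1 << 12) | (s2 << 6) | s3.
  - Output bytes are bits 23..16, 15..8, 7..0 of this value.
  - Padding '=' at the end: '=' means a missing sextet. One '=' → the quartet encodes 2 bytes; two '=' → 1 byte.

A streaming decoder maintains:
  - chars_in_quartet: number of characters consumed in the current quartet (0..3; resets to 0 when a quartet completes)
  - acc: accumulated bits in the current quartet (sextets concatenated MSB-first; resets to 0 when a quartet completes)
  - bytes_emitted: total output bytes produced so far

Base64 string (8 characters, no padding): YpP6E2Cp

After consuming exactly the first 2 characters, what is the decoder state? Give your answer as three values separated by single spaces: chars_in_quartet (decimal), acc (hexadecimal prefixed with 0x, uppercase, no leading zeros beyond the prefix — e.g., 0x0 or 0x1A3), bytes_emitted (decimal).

Answer: 2 0x629 0

Derivation:
After char 0 ('Y'=24): chars_in_quartet=1 acc=0x18 bytes_emitted=0
After char 1 ('p'=41): chars_in_quartet=2 acc=0x629 bytes_emitted=0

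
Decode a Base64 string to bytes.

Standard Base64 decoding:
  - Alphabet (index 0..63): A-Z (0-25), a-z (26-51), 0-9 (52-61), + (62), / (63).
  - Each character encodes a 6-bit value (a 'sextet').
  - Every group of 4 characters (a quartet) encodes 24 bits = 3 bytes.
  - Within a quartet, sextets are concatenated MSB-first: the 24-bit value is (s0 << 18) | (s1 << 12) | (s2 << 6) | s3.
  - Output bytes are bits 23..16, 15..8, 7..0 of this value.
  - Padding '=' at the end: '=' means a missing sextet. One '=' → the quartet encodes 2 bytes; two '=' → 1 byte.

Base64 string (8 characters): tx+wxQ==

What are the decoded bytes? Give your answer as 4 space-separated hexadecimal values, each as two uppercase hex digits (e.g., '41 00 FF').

After char 0 ('t'=45): chars_in_quartet=1 acc=0x2D bytes_emitted=0
After char 1 ('x'=49): chars_in_quartet=2 acc=0xB71 bytes_emitted=0
After char 2 ('+'=62): chars_in_quartet=3 acc=0x2DC7E bytes_emitted=0
After char 3 ('w'=48): chars_in_quartet=4 acc=0xB71FB0 -> emit B7 1F B0, reset; bytes_emitted=3
After char 4 ('x'=49): chars_in_quartet=1 acc=0x31 bytes_emitted=3
After char 5 ('Q'=16): chars_in_quartet=2 acc=0xC50 bytes_emitted=3
Padding '==': partial quartet acc=0xC50 -> emit C5; bytes_emitted=4

Answer: B7 1F B0 C5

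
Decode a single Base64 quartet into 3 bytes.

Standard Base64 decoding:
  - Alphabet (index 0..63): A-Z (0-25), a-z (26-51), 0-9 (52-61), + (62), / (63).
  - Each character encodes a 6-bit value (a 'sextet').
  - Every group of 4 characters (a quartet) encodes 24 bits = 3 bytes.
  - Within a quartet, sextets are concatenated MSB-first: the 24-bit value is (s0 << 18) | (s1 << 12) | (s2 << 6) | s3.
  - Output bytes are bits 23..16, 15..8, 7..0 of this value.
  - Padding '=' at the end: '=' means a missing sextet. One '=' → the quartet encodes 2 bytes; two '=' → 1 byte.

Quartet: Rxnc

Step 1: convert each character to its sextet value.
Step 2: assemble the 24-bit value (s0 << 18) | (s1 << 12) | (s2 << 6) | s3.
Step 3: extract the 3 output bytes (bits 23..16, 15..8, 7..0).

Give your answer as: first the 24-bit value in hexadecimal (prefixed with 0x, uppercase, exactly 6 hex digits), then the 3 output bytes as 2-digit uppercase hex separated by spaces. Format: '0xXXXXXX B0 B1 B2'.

Sextets: R=17, x=49, n=39, c=28
24-bit: (17<<18) | (49<<12) | (39<<6) | 28
      = 0x440000 | 0x031000 | 0x0009C0 | 0x00001C
      = 0x4719DC
Bytes: (v>>16)&0xFF=47, (v>>8)&0xFF=19, v&0xFF=DC

Answer: 0x4719DC 47 19 DC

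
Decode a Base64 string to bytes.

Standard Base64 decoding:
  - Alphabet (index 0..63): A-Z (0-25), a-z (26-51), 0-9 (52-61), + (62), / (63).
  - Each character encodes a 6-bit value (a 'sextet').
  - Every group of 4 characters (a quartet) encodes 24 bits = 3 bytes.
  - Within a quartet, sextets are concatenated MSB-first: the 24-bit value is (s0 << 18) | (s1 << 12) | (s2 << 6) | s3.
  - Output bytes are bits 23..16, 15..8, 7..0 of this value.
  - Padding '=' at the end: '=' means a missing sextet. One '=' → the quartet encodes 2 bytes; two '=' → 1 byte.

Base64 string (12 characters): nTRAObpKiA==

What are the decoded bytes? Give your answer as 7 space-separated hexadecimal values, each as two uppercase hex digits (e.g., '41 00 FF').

Answer: 9D 34 40 39 BA 4A 88

Derivation:
After char 0 ('n'=39): chars_in_quartet=1 acc=0x27 bytes_emitted=0
After char 1 ('T'=19): chars_in_quartet=2 acc=0x9D3 bytes_emitted=0
After char 2 ('R'=17): chars_in_quartet=3 acc=0x274D1 bytes_emitted=0
After char 3 ('A'=0): chars_in_quartet=4 acc=0x9D3440 -> emit 9D 34 40, reset; bytes_emitted=3
After char 4 ('O'=14): chars_in_quartet=1 acc=0xE bytes_emitted=3
After char 5 ('b'=27): chars_in_quartet=2 acc=0x39B bytes_emitted=3
After char 6 ('p'=41): chars_in_quartet=3 acc=0xE6E9 bytes_emitted=3
After char 7 ('K'=10): chars_in_quartet=4 acc=0x39BA4A -> emit 39 BA 4A, reset; bytes_emitted=6
After char 8 ('i'=34): chars_in_quartet=1 acc=0x22 bytes_emitted=6
After char 9 ('A'=0): chars_in_quartet=2 acc=0x880 bytes_emitted=6
Padding '==': partial quartet acc=0x880 -> emit 88; bytes_emitted=7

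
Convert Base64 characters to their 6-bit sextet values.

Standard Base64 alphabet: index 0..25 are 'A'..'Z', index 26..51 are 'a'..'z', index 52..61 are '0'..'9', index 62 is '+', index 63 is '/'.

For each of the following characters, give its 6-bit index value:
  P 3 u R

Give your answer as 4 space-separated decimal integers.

Answer: 15 55 46 17

Derivation:
'P': A..Z range, ord('P') − ord('A') = 15
'3': 0..9 range, 52 + ord('3') − ord('0') = 55
'u': a..z range, 26 + ord('u') − ord('a') = 46
'R': A..Z range, ord('R') − ord('A') = 17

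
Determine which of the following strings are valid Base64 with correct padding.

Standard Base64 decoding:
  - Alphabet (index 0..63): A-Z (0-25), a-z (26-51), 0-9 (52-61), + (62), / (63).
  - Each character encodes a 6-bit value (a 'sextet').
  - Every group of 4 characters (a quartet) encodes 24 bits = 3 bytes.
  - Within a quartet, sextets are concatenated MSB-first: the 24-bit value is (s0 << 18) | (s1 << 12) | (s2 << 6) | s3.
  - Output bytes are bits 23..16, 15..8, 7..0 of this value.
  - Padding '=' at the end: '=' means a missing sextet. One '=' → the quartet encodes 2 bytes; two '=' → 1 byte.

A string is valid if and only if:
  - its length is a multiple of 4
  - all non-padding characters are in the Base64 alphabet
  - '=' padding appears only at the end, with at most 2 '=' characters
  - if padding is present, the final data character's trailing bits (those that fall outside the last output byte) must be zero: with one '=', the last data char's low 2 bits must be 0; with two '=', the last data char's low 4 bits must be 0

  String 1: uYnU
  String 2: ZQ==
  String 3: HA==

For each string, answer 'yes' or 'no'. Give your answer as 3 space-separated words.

String 1: 'uYnU' → valid
String 2: 'ZQ==' → valid
String 3: 'HA==' → valid

Answer: yes yes yes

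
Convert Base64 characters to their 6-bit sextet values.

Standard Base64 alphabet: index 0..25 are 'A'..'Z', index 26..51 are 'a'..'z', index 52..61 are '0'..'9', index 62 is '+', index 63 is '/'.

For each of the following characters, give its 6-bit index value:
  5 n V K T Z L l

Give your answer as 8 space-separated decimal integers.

Answer: 57 39 21 10 19 25 11 37

Derivation:
'5': 0..9 range, 52 + ord('5') − ord('0') = 57
'n': a..z range, 26 + ord('n') − ord('a') = 39
'V': A..Z range, ord('V') − ord('A') = 21
'K': A..Z range, ord('K') − ord('A') = 10
'T': A..Z range, ord('T') − ord('A') = 19
'Z': A..Z range, ord('Z') − ord('A') = 25
'L': A..Z range, ord('L') − ord('A') = 11
'l': a..z range, 26 + ord('l') − ord('a') = 37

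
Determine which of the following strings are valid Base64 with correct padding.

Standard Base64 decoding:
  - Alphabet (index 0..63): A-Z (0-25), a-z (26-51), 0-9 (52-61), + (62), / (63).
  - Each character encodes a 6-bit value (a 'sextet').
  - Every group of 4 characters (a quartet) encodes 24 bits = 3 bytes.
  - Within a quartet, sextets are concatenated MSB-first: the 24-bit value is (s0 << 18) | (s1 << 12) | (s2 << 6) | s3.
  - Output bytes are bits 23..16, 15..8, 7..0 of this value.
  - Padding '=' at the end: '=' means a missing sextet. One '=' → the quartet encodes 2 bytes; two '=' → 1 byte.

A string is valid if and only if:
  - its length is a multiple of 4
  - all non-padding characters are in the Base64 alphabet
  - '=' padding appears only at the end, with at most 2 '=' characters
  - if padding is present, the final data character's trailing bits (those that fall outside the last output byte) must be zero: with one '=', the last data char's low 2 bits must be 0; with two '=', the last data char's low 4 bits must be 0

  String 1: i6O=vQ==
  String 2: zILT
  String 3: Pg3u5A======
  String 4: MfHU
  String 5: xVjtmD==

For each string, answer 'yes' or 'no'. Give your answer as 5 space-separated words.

String 1: 'i6O=vQ==' → invalid (bad char(s): ['=']; '=' in middle)
String 2: 'zILT' → valid
String 3: 'Pg3u5A======' → invalid (6 pad chars (max 2))
String 4: 'MfHU' → valid
String 5: 'xVjtmD==' → invalid (bad trailing bits)

Answer: no yes no yes no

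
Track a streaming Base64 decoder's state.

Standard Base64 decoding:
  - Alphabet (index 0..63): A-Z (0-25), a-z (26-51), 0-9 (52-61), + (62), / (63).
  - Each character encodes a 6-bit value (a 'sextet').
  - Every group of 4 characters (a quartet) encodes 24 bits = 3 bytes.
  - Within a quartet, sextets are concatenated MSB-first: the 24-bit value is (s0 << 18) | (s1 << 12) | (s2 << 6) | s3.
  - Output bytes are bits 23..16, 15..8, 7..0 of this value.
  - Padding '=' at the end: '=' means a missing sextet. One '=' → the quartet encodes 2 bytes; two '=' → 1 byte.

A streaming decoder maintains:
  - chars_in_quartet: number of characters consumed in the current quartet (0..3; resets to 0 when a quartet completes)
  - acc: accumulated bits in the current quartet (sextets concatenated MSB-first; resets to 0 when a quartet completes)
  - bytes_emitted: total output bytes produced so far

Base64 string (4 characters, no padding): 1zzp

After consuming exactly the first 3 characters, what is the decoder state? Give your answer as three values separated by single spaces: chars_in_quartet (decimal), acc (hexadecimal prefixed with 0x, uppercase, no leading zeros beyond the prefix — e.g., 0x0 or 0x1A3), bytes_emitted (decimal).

After char 0 ('1'=53): chars_in_quartet=1 acc=0x35 bytes_emitted=0
After char 1 ('z'=51): chars_in_quartet=2 acc=0xD73 bytes_emitted=0
After char 2 ('z'=51): chars_in_quartet=3 acc=0x35CF3 bytes_emitted=0

Answer: 3 0x35CF3 0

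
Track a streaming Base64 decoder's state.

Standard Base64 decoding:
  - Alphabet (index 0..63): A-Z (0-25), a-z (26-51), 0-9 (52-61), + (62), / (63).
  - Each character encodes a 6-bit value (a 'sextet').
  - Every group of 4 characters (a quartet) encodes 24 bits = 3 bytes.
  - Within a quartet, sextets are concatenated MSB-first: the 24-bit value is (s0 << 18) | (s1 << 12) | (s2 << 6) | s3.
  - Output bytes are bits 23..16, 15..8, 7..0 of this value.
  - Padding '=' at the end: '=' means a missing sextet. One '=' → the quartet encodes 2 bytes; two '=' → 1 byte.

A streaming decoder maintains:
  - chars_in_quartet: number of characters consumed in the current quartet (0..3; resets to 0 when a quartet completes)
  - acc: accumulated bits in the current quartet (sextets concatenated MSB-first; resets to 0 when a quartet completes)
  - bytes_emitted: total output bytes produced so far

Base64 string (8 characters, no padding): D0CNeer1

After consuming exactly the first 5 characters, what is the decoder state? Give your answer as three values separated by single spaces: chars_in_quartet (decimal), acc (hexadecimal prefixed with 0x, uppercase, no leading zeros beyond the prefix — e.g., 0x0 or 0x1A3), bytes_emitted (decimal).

After char 0 ('D'=3): chars_in_quartet=1 acc=0x3 bytes_emitted=0
After char 1 ('0'=52): chars_in_quartet=2 acc=0xF4 bytes_emitted=0
After char 2 ('C'=2): chars_in_quartet=3 acc=0x3D02 bytes_emitted=0
After char 3 ('N'=13): chars_in_quartet=4 acc=0xF408D -> emit 0F 40 8D, reset; bytes_emitted=3
After char 4 ('e'=30): chars_in_quartet=1 acc=0x1E bytes_emitted=3

Answer: 1 0x1E 3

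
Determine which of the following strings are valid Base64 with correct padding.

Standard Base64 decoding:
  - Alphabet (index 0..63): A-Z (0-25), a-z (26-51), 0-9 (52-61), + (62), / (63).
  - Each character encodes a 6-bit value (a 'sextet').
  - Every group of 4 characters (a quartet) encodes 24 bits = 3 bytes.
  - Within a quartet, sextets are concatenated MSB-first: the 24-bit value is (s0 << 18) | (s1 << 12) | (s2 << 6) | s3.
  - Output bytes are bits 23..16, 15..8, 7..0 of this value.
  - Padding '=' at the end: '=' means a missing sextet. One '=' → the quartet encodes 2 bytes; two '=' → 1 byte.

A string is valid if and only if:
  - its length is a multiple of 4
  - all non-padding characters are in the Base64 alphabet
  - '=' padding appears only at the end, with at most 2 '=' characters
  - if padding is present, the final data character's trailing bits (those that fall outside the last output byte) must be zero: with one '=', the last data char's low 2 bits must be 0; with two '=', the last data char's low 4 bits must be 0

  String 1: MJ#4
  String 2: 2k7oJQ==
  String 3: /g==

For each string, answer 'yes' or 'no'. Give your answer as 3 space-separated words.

Answer: no yes yes

Derivation:
String 1: 'MJ#4' → invalid (bad char(s): ['#'])
String 2: '2k7oJQ==' → valid
String 3: '/g==' → valid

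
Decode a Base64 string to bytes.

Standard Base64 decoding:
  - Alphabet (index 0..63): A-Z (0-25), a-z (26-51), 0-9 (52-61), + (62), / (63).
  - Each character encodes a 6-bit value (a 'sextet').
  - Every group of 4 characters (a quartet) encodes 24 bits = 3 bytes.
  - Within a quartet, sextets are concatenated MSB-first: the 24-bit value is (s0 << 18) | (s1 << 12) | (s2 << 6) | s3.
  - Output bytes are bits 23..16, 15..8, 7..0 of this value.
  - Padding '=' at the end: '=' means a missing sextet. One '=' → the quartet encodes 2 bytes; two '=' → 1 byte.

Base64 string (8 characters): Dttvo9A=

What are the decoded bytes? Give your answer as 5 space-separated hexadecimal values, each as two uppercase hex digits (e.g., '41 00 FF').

Answer: 0E DB 6F A3 D0

Derivation:
After char 0 ('D'=3): chars_in_quartet=1 acc=0x3 bytes_emitted=0
After char 1 ('t'=45): chars_in_quartet=2 acc=0xED bytes_emitted=0
After char 2 ('t'=45): chars_in_quartet=3 acc=0x3B6D bytes_emitted=0
After char 3 ('v'=47): chars_in_quartet=4 acc=0xEDB6F -> emit 0E DB 6F, reset; bytes_emitted=3
After char 4 ('o'=40): chars_in_quartet=1 acc=0x28 bytes_emitted=3
After char 5 ('9'=61): chars_in_quartet=2 acc=0xA3D bytes_emitted=3
After char 6 ('A'=0): chars_in_quartet=3 acc=0x28F40 bytes_emitted=3
Padding '=': partial quartet acc=0x28F40 -> emit A3 D0; bytes_emitted=5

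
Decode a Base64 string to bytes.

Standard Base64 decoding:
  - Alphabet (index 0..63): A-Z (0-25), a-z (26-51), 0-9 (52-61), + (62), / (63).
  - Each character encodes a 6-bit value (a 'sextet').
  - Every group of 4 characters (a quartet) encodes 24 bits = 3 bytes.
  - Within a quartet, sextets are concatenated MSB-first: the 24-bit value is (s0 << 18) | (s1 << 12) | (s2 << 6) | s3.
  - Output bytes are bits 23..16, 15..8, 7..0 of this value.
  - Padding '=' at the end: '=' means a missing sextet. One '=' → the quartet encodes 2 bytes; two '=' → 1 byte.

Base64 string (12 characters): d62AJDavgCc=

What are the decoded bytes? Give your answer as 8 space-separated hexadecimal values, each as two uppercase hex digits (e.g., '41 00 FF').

Answer: 77 AD 80 24 36 AF 80 27

Derivation:
After char 0 ('d'=29): chars_in_quartet=1 acc=0x1D bytes_emitted=0
After char 1 ('6'=58): chars_in_quartet=2 acc=0x77A bytes_emitted=0
After char 2 ('2'=54): chars_in_quartet=3 acc=0x1DEB6 bytes_emitted=0
After char 3 ('A'=0): chars_in_quartet=4 acc=0x77AD80 -> emit 77 AD 80, reset; bytes_emitted=3
After char 4 ('J'=9): chars_in_quartet=1 acc=0x9 bytes_emitted=3
After char 5 ('D'=3): chars_in_quartet=2 acc=0x243 bytes_emitted=3
After char 6 ('a'=26): chars_in_quartet=3 acc=0x90DA bytes_emitted=3
After char 7 ('v'=47): chars_in_quartet=4 acc=0x2436AF -> emit 24 36 AF, reset; bytes_emitted=6
After char 8 ('g'=32): chars_in_quartet=1 acc=0x20 bytes_emitted=6
After char 9 ('C'=2): chars_in_quartet=2 acc=0x802 bytes_emitted=6
After char 10 ('c'=28): chars_in_quartet=3 acc=0x2009C bytes_emitted=6
Padding '=': partial quartet acc=0x2009C -> emit 80 27; bytes_emitted=8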